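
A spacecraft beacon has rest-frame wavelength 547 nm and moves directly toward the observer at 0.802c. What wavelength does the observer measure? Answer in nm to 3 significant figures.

Relativistic Doppler: λ_obs = λ_src √((1−β)/(1+β))
= 547 × √(0.19800/1.8020) = 547 × 0.33148 = 181 nm

λ_obs ≈ 181 nm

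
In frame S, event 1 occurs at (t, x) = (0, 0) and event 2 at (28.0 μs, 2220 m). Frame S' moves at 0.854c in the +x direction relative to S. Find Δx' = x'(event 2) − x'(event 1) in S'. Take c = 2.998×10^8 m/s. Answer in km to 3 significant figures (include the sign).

Δx' ≈ -9.51 km

γ = 1/√(1 − 0.854²) = 1.9221
Δx' = γ(Δx − vΔt) = 1.9221 × (2220 m − 0.854×(2.998×10^8 m/s)×28.0×10^-6 s)
= 1.9221 × (-4948.8 m) = -9.51 km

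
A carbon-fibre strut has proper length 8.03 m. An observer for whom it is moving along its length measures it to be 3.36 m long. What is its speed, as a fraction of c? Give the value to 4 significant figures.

β ≈ 0.9082

γ = L₀/L = 8.03/3.36 = 2.38988
β = √(1 − 1/γ²) = 0.9082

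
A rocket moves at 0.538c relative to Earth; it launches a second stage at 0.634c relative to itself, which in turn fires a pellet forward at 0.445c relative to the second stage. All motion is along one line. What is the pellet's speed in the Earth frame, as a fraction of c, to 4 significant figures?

Compose boost 2: (0.634 + 0.538)/(1 + 0.634×0.538) = 1.172/1.34109 = 0.873915
Compose boost 3: (0.445 + 0.873915)/(1 + 0.445×0.873915) = 1.31891/1.38889 = 0.9496

u ≈ 0.9496c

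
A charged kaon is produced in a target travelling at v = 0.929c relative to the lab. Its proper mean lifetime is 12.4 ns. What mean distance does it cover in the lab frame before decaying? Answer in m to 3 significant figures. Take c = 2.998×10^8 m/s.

d ≈ 9.33 m

γ = 1/√(1 − 0.929²) = 2.7021
Dilated lifetime: Δt = γτ₀ = 2.7021 × 12.4 ns = 33.506 ns
d = vΔt = 0.929c × 33.506 ns = 2.7851×10^8 m/s × 3.3506×10^-8 s = 9.33 m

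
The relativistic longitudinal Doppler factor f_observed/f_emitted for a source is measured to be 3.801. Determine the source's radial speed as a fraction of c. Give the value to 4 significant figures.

f_obs/f_src = √((1+β)/(1−β)) = 3.801  ⇒  (1+β)/(1−β) = 14.4476
β = |1 − D²|/(1 + D²) = |1 − 14.4476|/(1 + 14.4476) = 0.8705

β ≈ 0.8705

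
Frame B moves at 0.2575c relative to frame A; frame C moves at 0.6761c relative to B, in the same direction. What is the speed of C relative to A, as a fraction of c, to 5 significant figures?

u ≈ 0.79517c

Compose boost 2: (0.6761 + 0.2575)/(1 + 0.6761×0.2575) = 0.93360/1.174096 = 0.79517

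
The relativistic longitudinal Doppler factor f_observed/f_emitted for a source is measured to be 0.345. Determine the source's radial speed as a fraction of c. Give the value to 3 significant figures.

f_obs/f_src = √((1−β)/(1+β)) = 0.345  ⇒  (1−β)/(1+β) = 0.11902
β = |1 − D²|/(1 + D²) = |1 − 0.11902|/(1 + 0.11902) = 0.787

β ≈ 0.787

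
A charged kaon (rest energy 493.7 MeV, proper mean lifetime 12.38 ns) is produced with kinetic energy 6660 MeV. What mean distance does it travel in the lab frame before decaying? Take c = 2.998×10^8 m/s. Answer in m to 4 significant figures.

γ = 1 + K/(m₀c²) = 1 + 6660/493.7 = 14.4900
β = √(1 − 1/γ²) = 0.997616
Dilated lifetime: γτ₀ = 14.4900 × 12.38 ns = 179.386 ns
d = βc·γτ₀ = 0.997616 × (2.998×10^8 m/s) × 1.79386×10^-7 s = 53.65 m

d ≈ 53.65 m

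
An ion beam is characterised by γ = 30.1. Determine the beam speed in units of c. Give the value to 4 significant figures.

β ≈ 0.9994

β = √(1 − 1/γ²) = √(1 − 1/30.1²) = √(0.998896) = 0.9994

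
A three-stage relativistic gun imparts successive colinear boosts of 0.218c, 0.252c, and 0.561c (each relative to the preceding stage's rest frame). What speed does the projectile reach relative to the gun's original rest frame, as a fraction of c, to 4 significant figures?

u ≈ 0.8053c

Compose boost 2: (0.252 + 0.218)/(1 + 0.252×0.218) = 0.4700/1.05494 = 0.445525
Compose boost 3: (0.561 + 0.445525)/(1 + 0.561×0.445525) = 1.00652/1.24994 = 0.8053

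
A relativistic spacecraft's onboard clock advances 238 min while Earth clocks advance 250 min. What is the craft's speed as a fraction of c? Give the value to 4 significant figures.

γ = Δt/τ₀ = 250/238 = 1.05042
β = √(1 − 1/γ²) = √(1 − 1/1.05042²) = 0.3061

β ≈ 0.3061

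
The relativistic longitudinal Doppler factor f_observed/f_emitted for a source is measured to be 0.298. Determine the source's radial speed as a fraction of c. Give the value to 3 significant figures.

f_obs/f_src = √((1−β)/(1+β)) = 0.298  ⇒  (1−β)/(1+β) = 0.088804
β = |1 − D²|/(1 + D²) = |1 − 0.088804|/(1 + 0.088804) = 0.837

β ≈ 0.837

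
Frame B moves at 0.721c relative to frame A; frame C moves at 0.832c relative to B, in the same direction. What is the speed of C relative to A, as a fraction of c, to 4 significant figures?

Compose boost 2: (0.832 + 0.721)/(1 + 0.832×0.721) = 1.553/1.59987 = 0.9707

u ≈ 0.9707c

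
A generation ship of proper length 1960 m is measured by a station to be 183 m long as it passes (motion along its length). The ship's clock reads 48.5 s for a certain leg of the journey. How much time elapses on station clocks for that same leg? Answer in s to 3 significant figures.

Length contraction ⇒ γ = L₀/L = 1960/183 = 10.710
Time dilation: Δt = γτ₀ = 10.710 × 48.5 s = 519 s

Δt ≈ 519 s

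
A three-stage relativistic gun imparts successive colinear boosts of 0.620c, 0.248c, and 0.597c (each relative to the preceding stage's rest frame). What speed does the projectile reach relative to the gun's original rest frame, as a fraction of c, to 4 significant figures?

u ≈ 0.9311c

Compose boost 2: (0.248 + 0.620)/(1 + 0.248×0.620) = 0.8680/1.15376 = 0.752323
Compose boost 3: (0.597 + 0.752323)/(1 + 0.597×0.752323) = 1.34932/1.44914 = 0.9311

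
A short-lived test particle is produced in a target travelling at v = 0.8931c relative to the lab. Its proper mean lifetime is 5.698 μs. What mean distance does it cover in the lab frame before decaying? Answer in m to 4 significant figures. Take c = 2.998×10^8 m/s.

d ≈ 3391 m

γ = 1/√(1 − 0.8931²) = 2.22292
Dilated lifetime: Δt = γτ₀ = 2.22292 × 5.698 μs = 12.6662 μs
d = vΔt = 0.8931c × 12.6662 μs = 2.67751×10^8 m/s × 1.26662×10^-5 s = 3391 m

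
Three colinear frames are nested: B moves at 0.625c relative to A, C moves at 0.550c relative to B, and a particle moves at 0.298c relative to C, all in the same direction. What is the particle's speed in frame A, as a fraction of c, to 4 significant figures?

u ≈ 0.9301c

Compose boost 2: (0.550 + 0.625)/(1 + 0.550×0.625) = 1.175/1.34375 = 0.874419
Compose boost 3: (0.298 + 0.874419)/(1 + 0.298×0.874419) = 1.17242/1.26058 = 0.9301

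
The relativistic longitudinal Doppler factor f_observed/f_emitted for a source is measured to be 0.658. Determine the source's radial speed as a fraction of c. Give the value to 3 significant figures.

f_obs/f_src = √((1−β)/(1+β)) = 0.658  ⇒  (1−β)/(1+β) = 0.43296
β = |1 − D²|/(1 + D²) = |1 − 0.43296|/(1 + 0.43296) = 0.396

β ≈ 0.396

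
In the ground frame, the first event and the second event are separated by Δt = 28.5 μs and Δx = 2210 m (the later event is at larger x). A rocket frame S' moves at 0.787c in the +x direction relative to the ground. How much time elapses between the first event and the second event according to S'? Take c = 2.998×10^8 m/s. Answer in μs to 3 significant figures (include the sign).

Δt' ≈ 36.8 μs

γ = 1/√(1 − 0.787²) = 1.6209
Δt' = γ(Δt − vΔx/c²) = 1.6209 × (28.5 μs − 0.787×2210 m / (2.998×10^8 m/s))
= 1.6209 × (22.699 μs) = 36.8 μs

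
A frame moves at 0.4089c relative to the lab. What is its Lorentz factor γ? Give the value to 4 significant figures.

γ = 1/√(1 − β²) = 1/√(1 − 0.4089²) = 1/√(0.832801) = 1.096

γ ≈ 1.096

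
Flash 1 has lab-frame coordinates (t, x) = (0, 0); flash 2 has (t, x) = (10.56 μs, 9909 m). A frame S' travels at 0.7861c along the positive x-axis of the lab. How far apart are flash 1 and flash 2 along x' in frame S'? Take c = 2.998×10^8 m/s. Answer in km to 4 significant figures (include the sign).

γ = 1/√(1 − 0.7861²) = 1.61786
Δx' = γ(Δx − vΔt) = 1.61786 × (9909 m − 0.7861×(2.998×10^8 m/s)×10.56×10^-6 s)
= 1.61786 × (7420.30 m) = 12.01 km

Δx' ≈ 12.01 km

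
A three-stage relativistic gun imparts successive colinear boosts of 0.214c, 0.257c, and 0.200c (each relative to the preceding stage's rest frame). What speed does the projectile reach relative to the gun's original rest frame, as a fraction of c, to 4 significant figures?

Compose boost 2: (0.257 + 0.214)/(1 + 0.257×0.214) = 0.4710/1.05500 = 0.446446
Compose boost 3: (0.200 + 0.446446)/(1 + 0.200×0.446446) = 0.646446/1.08929 = 0.5935

u ≈ 0.5935c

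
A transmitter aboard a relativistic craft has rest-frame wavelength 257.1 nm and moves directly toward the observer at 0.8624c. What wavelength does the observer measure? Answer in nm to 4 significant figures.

Relativistic Doppler: λ_obs = λ_src √((1−β)/(1+β))
= 257.1 × √(0.137600/1.86240) = 257.1 × 0.271815 = 69.88 nm

λ_obs ≈ 69.88 nm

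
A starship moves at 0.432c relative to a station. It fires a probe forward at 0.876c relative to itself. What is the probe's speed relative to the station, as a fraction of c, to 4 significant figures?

u ≈ 0.9489c

Relativistic velocity addition: u = (u' + v)/(1 + u'v/c²)
= (0.876 + 0.432)/(1 + 0.876×0.432) = 1.308/1.37843 = 0.9489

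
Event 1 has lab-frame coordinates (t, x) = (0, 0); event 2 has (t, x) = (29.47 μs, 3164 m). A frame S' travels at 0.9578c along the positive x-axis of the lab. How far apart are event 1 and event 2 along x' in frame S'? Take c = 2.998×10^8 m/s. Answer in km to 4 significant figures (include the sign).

Δx' ≈ -18.43 km

γ = 1/√(1 − 0.9578²) = 3.47904
Δx' = γ(Δx − vΔt) = 3.47904 × (3164 m − 0.9578×(2.998×10^8 m/s)×29.47×10^-6 s)
= 3.47904 × (-5298.26 m) = -18.43 km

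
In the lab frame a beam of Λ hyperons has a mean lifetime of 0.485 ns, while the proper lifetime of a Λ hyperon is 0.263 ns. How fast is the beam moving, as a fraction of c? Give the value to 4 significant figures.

γ = Δt/τ₀ = 0.485/0.263 = 1.84411
β = √(1 − 1/γ²) = √(1 − 1/1.84411²) = 0.8402

β ≈ 0.8402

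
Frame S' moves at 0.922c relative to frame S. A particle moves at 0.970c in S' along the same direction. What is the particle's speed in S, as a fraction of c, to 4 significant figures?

Relativistic velocity addition: u = (u' + v)/(1 + u'v/c²)
= (0.970 + 0.922)/(1 + 0.970×0.922) = 1.892/1.89434 = 0.9988

u ≈ 0.9988c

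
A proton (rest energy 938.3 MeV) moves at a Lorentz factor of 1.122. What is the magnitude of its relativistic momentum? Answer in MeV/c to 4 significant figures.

β = √(1 − 1/γ²) = √(1 − 1/1.122²) = 0.453482
p = γβm₀c = 1.122 × 0.453482 × 938.3 MeV/c = 477.4 MeV/c

p ≈ 477.4 MeV/c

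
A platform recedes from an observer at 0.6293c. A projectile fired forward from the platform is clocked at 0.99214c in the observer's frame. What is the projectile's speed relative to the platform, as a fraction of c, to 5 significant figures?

u' ≈ 0.96591c

Inverse velocity addition: u' = (u − v)/(1 − uv/c²)
= (0.99214 − 0.6293)/(1 − 0.99214×0.6293) = 0.36284/0.3756463 = 0.96591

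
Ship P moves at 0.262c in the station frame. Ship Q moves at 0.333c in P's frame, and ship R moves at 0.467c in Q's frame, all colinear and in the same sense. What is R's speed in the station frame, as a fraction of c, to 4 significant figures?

u ≈ 0.8078c

Compose boost 2: (0.333 + 0.262)/(1 + 0.333×0.262) = 0.5950/1.08725 = 0.547254
Compose boost 3: (0.467 + 0.547254)/(1 + 0.467×0.547254) = 1.01425/1.25557 = 0.8078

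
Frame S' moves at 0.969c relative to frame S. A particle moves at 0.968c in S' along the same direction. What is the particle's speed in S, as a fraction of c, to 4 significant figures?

Relativistic velocity addition: u = (u' + v)/(1 + u'v/c²)
= (0.968 + 0.969)/(1 + 0.968×0.969) = 1.937/1.93799 = 0.9995

u ≈ 0.9995c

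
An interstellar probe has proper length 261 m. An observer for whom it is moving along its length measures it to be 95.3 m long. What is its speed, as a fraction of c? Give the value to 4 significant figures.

β ≈ 0.9310

γ = L₀/L = 261/95.3 = 2.73872
β = √(1 − 1/γ²) = 0.9310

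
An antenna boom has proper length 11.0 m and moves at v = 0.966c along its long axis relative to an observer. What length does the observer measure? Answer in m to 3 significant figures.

L ≈ 2.84 m

γ = 1/√(1 − 0.966²) = 3.8678
Length contraction: L = L₀/γ = 11.0/3.8678 = 2.84 m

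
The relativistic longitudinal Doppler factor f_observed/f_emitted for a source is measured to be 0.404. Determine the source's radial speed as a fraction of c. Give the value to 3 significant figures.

f_obs/f_src = √((1−β)/(1+β)) = 0.404  ⇒  (1−β)/(1+β) = 0.16322
β = |1 − D²|/(1 + D²) = |1 − 0.16322|/(1 + 0.16322) = 0.719

β ≈ 0.719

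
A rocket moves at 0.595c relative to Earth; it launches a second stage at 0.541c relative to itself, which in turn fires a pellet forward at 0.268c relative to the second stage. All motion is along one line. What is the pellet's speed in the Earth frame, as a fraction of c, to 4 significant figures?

Compose boost 2: (0.541 + 0.595)/(1 + 0.541×0.595) = 1.136/1.32190 = 0.859372
Compose boost 3: (0.268 + 0.859372)/(1 + 0.268×0.859372) = 1.12737/1.23031 = 0.9163

u ≈ 0.9163c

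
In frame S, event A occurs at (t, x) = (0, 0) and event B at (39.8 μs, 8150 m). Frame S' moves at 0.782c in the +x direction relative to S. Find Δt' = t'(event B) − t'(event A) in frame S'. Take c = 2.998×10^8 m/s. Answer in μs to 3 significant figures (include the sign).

Δt' ≈ 29.7 μs

γ = 1/√(1 − 0.782²) = 1.6044
Δt' = γ(Δt − vΔx/c²) = 1.6044 × (39.8 μs − 0.782×8150 m / (2.998×10^8 m/s))
= 1.6044 × (18.541 μs) = 29.7 μs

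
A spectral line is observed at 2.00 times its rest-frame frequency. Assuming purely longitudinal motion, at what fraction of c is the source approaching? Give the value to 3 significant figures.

f_obs/f_src = √((1+β)/(1−β)) = 2.00  ⇒  (1+β)/(1−β) = 4.0000
β = |1 − D²|/(1 + D²) = |1 − 4.0000|/(1 + 4.0000) = 0.600

β ≈ 0.600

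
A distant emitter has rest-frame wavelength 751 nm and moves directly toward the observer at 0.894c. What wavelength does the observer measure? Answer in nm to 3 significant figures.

λ_obs ≈ 178 nm

Relativistic Doppler: λ_obs = λ_src √((1−β)/(1+β))
= 751 × √(0.10600/1.8940) = 751 × 0.23657 = 178 nm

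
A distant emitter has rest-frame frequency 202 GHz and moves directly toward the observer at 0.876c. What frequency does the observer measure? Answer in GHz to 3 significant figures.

f_obs ≈ 786 GHz

Relativistic Doppler: f_obs = f_src √((1+β)/(1−β))
= 202 × √(1.8760/0.12400) = 202 × 3.8896 = 786 GHz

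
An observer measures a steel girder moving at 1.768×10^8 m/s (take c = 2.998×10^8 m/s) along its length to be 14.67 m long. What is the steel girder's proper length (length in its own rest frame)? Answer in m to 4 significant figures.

L₀ ≈ 18.16 m

β = v/c = 1.768×10^8 / 2.998×10^8 = 0.589726
γ = 1/√(1 − 0.589726²) = 1.23823
L₀ = γL = 1.23823 × 14.67 = 18.16 m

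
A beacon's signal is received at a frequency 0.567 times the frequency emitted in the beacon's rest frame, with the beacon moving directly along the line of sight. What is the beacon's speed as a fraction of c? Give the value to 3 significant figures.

β ≈ 0.513

f_obs/f_src = √((1−β)/(1+β)) = 0.567  ⇒  (1−β)/(1+β) = 0.32149
β = |1 − D²|/(1 + D²) = |1 − 0.32149|/(1 + 0.32149) = 0.513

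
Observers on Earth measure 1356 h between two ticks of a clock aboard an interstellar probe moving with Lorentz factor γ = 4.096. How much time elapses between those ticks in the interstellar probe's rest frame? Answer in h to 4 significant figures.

τ₀ ≈ 331.1 h

γ = 4.096 (given)
Proper time: τ₀ = Δt/γ = 1356/4.096 = 331.1 h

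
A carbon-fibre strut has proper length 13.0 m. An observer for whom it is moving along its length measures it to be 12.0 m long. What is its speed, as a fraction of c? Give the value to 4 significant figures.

β ≈ 0.3846

γ = L₀/L = 13.0/12.0 = 1.08333
β = √(1 − 1/γ²) = 0.3846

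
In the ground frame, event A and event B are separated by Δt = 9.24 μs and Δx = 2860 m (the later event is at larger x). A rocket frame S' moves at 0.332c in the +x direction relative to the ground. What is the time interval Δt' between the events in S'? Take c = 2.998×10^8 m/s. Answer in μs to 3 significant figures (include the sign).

Δt' ≈ 6.44 μs

γ = 1/√(1 − 0.332²) = 1.0601
Δt' = γ(Δt − vΔx/c²) = 1.0601 × (9.24 μs − 0.332×2860 m / (2.998×10^8 m/s))
= 1.0601 × (6.0728 μs) = 6.44 μs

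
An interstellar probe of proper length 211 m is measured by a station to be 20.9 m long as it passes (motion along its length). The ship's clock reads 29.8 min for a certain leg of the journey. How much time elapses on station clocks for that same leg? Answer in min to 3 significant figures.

Δt ≈ 301 min

Length contraction ⇒ γ = L₀/L = 211/20.9 = 10.096
Time dilation: Δt = γτ₀ = 10.096 × 29.8 min = 301 min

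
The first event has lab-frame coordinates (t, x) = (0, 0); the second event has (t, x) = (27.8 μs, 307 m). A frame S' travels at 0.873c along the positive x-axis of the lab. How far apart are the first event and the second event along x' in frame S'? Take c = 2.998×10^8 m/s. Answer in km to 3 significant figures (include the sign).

γ = 1/√(1 − 0.873²) = 2.0504
Δx' = γ(Δx − vΔt) = 2.0504 × (307 m − 0.873×(2.998×10^8 m/s)×27.8×10^-6 s)
= 2.0504 × (-6969.0 m) = -14.3 km

Δx' ≈ -14.3 km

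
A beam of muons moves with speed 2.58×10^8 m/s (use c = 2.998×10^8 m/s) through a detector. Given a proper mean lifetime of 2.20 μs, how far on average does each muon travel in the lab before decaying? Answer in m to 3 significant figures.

d ≈ 1110 m

β = v/c = 2.58×10^8 / 2.998×10^8 = 0.86057
γ = 1/√(1 − 0.86057²) = 1.9634
Dilated lifetime: Δt = γτ₀ = 1.9634 × 2.20 μs = 4.3194 μs
d = vΔt = 0.86057c × 4.3194 μs = 2.5800×10^8 m/s × 4.3194×10^-6 s = 1110 m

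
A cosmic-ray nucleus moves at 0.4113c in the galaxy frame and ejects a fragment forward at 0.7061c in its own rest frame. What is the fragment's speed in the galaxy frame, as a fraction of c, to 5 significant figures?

u ≈ 0.86592c

Compose boost 2: (0.7061 + 0.4113)/(1 + 0.7061×0.4113) = 1.1174/1.290419 = 0.86592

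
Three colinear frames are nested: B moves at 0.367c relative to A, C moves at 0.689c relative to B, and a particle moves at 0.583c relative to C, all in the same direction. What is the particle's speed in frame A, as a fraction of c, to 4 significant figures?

u ≈ 0.9561c

Compose boost 2: (0.689 + 0.367)/(1 + 0.689×0.367) = 1.056/1.25286 = 0.842869
Compose boost 3: (0.583 + 0.842869)/(1 + 0.583×0.842869) = 1.42587/1.49139 = 0.9561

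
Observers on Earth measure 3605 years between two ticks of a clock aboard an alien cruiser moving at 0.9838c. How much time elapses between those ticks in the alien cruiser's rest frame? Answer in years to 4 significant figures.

τ₀ ≈ 646.3 years

γ = 1/√(1 − 0.9838²) = 5.57819
Proper time: τ₀ = Δt/γ = 3605/5.57819 = 646.3 years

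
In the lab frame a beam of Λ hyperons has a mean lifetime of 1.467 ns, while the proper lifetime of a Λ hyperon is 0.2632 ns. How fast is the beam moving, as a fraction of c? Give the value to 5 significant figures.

γ = Δt/τ₀ = 1.467/0.2632 = 5.573708
β = √(1 − 1/γ²) = √(1 − 1/5.573708²) = 0.98377

β ≈ 0.98377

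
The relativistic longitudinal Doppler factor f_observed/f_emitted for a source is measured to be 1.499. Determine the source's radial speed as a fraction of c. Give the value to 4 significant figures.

f_obs/f_src = √((1+β)/(1−β)) = 1.499  ⇒  (1+β)/(1−β) = 2.24700
β = |1 − D²|/(1 + D²) = |1 − 2.24700|/(1 + 2.24700) = 0.3840

β ≈ 0.3840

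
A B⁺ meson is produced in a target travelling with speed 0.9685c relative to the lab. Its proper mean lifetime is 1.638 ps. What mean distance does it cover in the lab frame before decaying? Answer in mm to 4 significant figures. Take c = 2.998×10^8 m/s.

d ≈ 1.910 mm

γ = 1/√(1 − 0.9685²) = 4.01585
Dilated lifetime: Δt = γτ₀ = 4.01585 × 1.638 ps = 6.57796 ps
d = vΔt = 0.9685c × 6.57796 ps = 2.90356×10^8 m/s × 6.57796×10^-12 s = 1.910 mm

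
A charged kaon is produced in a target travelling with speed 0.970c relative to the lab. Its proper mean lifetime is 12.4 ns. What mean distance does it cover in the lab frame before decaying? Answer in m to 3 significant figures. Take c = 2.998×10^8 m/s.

d ≈ 14.8 m

γ = 1/√(1 − 0.970²) = 4.1135
Dilated lifetime: Δt = γτ₀ = 4.1135 × 12.4 ns = 51.007 ns
d = vΔt = 0.970c × 51.007 ns = 2.9081×10^8 m/s × 5.1007×10^-8 s = 14.8 m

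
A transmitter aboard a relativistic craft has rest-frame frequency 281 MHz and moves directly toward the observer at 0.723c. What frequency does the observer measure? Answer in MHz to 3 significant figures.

Relativistic Doppler: f_obs = f_src √((1+β)/(1−β))
= 281 × √(1.7230/0.27700) = 281 × 2.4940 = 701 MHz

f_obs ≈ 701 MHz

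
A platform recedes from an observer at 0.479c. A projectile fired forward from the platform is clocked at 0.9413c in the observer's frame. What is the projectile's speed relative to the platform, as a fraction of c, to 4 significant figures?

u' ≈ 0.8419c

Inverse velocity addition: u' = (u − v)/(1 − uv/c²)
= (0.9413 − 0.479)/(1 − 0.9413×0.479) = 0.4623/0.549117 = 0.8419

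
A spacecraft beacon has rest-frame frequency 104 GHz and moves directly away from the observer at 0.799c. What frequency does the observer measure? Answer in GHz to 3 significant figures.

f_obs ≈ 34.8 GHz

Relativistic Doppler: f_obs = f_src √((1−β)/(1+β))
= 104 × √(0.20100/1.7990) = 104 × 0.33426 = 34.8 GHz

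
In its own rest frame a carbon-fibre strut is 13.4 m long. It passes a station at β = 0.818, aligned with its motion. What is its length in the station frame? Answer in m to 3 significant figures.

γ = 1/√(1 − 0.818²) = 1.7385
Length contraction: L = L₀/γ = 13.4/1.7385 = 7.71 m

L ≈ 7.71 m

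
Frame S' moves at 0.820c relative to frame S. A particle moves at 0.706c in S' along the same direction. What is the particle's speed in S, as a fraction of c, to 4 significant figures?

Relativistic velocity addition: u = (u' + v)/(1 + u'v/c²)
= (0.706 + 0.820)/(1 + 0.706×0.820) = 1.526/1.57892 = 0.9665

u ≈ 0.9665c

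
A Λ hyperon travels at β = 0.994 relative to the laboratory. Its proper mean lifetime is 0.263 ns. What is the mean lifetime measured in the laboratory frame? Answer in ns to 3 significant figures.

Δt ≈ 2.40 ns

γ = 1/√(1 − 0.994²) = 9.1424
Time dilation: Δt = γτ₀ = 9.1424 × 0.263 ns = 2.40 ns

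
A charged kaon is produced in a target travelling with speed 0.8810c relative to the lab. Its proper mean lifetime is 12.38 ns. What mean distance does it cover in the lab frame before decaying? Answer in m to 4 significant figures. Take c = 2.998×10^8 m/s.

d ≈ 6.911 m

γ = 1/√(1 − 0.8810²) = 2.11365
Dilated lifetime: Δt = γτ₀ = 2.11365 × 12.38 ns = 26.1669 ns
d = vΔt = 0.8810c × 26.1669 ns = 2.64124×10^8 m/s × 2.61669×10^-8 s = 6.911 m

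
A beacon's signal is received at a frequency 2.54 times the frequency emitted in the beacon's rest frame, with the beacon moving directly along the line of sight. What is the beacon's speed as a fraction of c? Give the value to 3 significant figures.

f_obs/f_src = √((1+β)/(1−β)) = 2.54  ⇒  (1+β)/(1−β) = 6.4516
β = |1 − D²|/(1 + D²) = |1 − 6.4516|/(1 + 6.4516) = 0.732

β ≈ 0.732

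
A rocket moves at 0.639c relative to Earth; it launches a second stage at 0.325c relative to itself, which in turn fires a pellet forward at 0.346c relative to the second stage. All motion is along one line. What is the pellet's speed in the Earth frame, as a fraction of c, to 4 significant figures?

Compose boost 2: (0.325 + 0.639)/(1 + 0.325×0.639) = 0.9640/1.20768 = 0.798228
Compose boost 3: (0.346 + 0.798228)/(1 + 0.346×0.798228) = 1.14423/1.27619 = 0.8966

u ≈ 0.8966c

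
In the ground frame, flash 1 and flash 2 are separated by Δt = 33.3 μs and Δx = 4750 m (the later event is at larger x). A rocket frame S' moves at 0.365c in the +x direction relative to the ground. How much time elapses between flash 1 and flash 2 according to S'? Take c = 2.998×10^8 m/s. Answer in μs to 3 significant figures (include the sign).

γ = 1/√(1 − 0.365²) = 1.0741
Δt' = γ(Δt − vΔx/c²) = 1.0741 × (33.3 μs − 0.365×4750 m / (2.998×10^8 m/s))
= 1.0741 × (27.517 μs) = 29.6 μs

Δt' ≈ 29.6 μs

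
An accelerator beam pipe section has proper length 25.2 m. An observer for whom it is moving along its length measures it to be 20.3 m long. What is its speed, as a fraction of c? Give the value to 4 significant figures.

γ = L₀/L = 25.2/20.3 = 1.24138
β = √(1 − 1/γ²) = 0.5925

β ≈ 0.5925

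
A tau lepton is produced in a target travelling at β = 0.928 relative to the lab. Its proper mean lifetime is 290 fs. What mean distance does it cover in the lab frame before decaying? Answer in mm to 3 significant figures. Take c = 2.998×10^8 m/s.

d ≈ 0.217 mm

γ = 1/√(1 − 0.928²) = 2.6840
Dilated lifetime: Δt = γτ₀ = 2.6840 × 290 fs = 778.36 fs
d = vΔt = 0.928c × 778.36 fs = 2.7821×10^8 m/s × 7.7836×10^-13 s = 0.217 mm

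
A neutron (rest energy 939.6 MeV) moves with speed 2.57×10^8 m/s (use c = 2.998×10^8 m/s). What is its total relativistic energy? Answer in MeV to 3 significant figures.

β = v/c = 2.57×10^8 / 2.998×10^8 = 0.85724
γ = 1/√(1 − 0.85724²) = 1.9420
E = γm₀c² = 1.9420 × 939.6 MeV = 1820 MeV

E ≈ 1820 MeV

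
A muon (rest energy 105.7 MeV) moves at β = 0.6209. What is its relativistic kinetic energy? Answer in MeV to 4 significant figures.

K ≈ 29.14 MeV

γ = 1/√(1 − 0.6209²) = 1.27569
K = (γ − 1)m₀c² = (1.27569 − 1) × 105.7 MeV = 0.275690 × 105.7 MeV = 29.14 MeV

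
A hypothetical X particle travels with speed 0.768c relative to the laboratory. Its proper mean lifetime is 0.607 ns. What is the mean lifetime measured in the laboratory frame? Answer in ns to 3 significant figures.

γ = 1/√(1 − 0.768²) = 1.5614
Time dilation: Δt = γτ₀ = 1.5614 × 0.607 ns = 0.948 ns

Δt ≈ 0.948 ns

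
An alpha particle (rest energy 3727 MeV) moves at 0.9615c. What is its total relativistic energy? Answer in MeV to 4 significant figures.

E ≈ 13560 MeV

γ = 1/√(1 − 0.9615²) = 3.63894
E = γm₀c² = 3.63894 × 3727 MeV = 13560 MeV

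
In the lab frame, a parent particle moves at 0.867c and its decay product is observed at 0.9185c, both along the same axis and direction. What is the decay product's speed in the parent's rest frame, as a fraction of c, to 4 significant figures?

u' ≈ 0.2529c

Inverse velocity addition: u' = (u − v)/(1 − uv/c²)
= (0.9185 − 0.867)/(1 − 0.9185×0.867) = 0.05150/0.203661 = 0.2529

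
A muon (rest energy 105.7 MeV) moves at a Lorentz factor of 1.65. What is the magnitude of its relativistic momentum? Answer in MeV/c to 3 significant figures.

β = √(1 − 1/γ²) = √(1 − 1/1.65²) = 0.79542
p = γβm₀c = 1.65 × 0.79542 × 105.7 MeV/c = 139 MeV/c

p ≈ 139 MeV/c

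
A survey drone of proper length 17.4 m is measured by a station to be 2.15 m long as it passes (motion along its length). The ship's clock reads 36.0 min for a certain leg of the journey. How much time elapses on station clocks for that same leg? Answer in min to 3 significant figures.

Δt ≈ 291 min

Length contraction ⇒ γ = L₀/L = 17.4/2.15 = 8.0930
Time dilation: Δt = γτ₀ = 8.0930 × 36.0 min = 291 min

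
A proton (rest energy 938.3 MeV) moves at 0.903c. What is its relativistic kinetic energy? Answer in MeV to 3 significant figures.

γ = 1/√(1 − 0.903²) = 2.3275
K = (γ − 1)m₀c² = (2.3275 − 1) × 938.3 MeV = 1.3275 × 938.3 MeV = 1250 MeV

K ≈ 1250 MeV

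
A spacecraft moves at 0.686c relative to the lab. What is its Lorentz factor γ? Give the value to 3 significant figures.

γ = 1/√(1 − β²) = 1/√(1 − 0.686²) = 1/√(0.52940) = 1.37

γ ≈ 1.37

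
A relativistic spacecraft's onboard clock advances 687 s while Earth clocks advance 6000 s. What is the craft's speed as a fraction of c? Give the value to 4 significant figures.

β ≈ 0.9934

γ = Δt/τ₀ = 6000/687 = 8.73362
β = √(1 − 1/γ²) = √(1 − 1/8.73362²) = 0.9934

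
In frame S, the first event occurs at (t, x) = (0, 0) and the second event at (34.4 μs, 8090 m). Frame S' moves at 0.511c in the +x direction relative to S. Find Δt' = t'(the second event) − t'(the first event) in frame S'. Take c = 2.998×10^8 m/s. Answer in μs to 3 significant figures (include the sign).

Δt' ≈ 24.0 μs

γ = 1/√(1 − 0.511²) = 1.1634
Δt' = γ(Δt − vΔx/c²) = 1.1634 × (34.4 μs − 0.511×8090 m / (2.998×10^8 m/s))
= 1.1634 × (20.611 μs) = 24.0 μs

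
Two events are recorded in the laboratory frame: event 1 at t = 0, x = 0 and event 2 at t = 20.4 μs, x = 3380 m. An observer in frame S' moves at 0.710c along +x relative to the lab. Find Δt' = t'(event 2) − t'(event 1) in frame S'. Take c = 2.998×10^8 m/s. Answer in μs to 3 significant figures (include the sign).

Δt' ≈ 17.6 μs

γ = 1/√(1 − 0.710²) = 1.4200
Δt' = γ(Δt − vΔx/c²) = 1.4200 × (20.4 μs − 0.710×3380 m / (2.998×10^8 m/s))
= 1.4200 × (12.395 μs) = 17.6 μs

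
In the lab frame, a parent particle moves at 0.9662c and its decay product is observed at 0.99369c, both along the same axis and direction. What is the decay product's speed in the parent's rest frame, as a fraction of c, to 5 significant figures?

Inverse velocity addition: u' = (u − v)/(1 − uv/c²)
= (0.99369 − 0.9662)/(1 − 0.99369×0.9662) = 0.027490/0.03989672 = 0.68903

u' ≈ 0.68903c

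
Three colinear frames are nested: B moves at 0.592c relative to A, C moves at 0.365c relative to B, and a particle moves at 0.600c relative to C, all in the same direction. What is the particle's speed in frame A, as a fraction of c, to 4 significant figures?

u ≈ 0.9421c

Compose boost 2: (0.365 + 0.592)/(1 + 0.365×0.592) = 0.9570/1.21608 = 0.786955
Compose boost 3: (0.600 + 0.786955)/(1 + 0.600×0.786955) = 1.38695/1.47217 = 0.9421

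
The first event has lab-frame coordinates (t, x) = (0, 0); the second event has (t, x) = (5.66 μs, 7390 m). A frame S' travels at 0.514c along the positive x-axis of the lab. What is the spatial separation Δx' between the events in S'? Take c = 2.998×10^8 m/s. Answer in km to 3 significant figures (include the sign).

γ = 1/√(1 − 0.514²) = 1.1658
Δx' = γ(Δx − vΔt) = 1.1658 × (7390 m − 0.514×(2.998×10^8 m/s)×5.66×10^-6 s)
= 1.1658 × (6517.8 m) = 7.60 km

Δx' ≈ 7.60 km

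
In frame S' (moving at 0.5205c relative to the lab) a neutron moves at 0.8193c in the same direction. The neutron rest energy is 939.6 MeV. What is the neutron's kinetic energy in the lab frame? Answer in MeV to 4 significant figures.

K ≈ 1798 MeV

u_lab = (0.8193 + 0.5205)/(1 + 0.8193×0.5205) = 0.9392577
γ = 1/√(1 − 0.9392577²) = 2.91364
K = (γ − 1)m₀c² = (2.91364 − 1) × 939.6 = 1.91364 × 939.6 = 1798 MeV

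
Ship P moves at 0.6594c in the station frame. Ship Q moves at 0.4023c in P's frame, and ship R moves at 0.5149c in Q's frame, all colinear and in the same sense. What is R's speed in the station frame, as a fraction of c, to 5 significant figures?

Compose boost 2: (0.4023 + 0.6594)/(1 + 0.4023×0.6594) = 1.0617/1.265277 = 0.8391050
Compose boost 3: (0.5149 + 0.8391050)/(1 + 0.5149×0.8391050) = 1.354005/1.432055 = 0.94550

u ≈ 0.94550c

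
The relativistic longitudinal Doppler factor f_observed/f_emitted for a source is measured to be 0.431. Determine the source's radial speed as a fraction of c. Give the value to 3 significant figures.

f_obs/f_src = √((1−β)/(1+β)) = 0.431  ⇒  (1−β)/(1+β) = 0.18576
β = |1 − D²|/(1 + D²) = |1 − 0.18576|/(1 + 0.18576) = 0.687

β ≈ 0.687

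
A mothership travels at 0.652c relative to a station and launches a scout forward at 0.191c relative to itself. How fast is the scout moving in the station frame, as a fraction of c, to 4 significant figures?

Compose boost 2: (0.191 + 0.652)/(1 + 0.191×0.652) = 0.8430/1.12453 = 0.7496

u ≈ 0.7496c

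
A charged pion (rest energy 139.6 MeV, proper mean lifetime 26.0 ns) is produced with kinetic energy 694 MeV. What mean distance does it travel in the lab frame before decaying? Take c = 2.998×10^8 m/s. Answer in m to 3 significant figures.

γ = 1 + K/(m₀c²) = 1 + 694/139.6 = 5.9713
β = √(1 − 1/γ²) = 0.98588
Dilated lifetime: γτ₀ = 5.9713 × 26.0 ns = 155.26 ns
d = βc·γτ₀ = 0.98588 × (2.998×10^8 m/s) × 1.5526×10^-7 s = 45.9 m

d ≈ 45.9 m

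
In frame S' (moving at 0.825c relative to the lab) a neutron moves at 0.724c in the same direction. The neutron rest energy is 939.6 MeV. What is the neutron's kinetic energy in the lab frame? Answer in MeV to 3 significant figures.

u_lab = (0.724 + 0.825)/(1 + 0.724×0.825) = 0.969761
γ = 1/√(1 − 0.969761²) = 4.0974
K = (γ − 1)m₀c² = (4.0974 − 1) × 939.6 = 3.0974 × 939.6 = 2910 MeV

K ≈ 2910 MeV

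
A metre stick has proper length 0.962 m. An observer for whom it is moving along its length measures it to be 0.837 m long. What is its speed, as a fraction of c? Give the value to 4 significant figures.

β ≈ 0.4929

γ = L₀/L = 0.962/0.837 = 1.14934
β = √(1 − 1/γ²) = 0.4929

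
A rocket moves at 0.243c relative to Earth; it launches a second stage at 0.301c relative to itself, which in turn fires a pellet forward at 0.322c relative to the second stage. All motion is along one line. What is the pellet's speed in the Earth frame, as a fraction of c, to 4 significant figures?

Compose boost 2: (0.301 + 0.243)/(1 + 0.301×0.243) = 0.5440/1.07314 = 0.506922
Compose boost 3: (0.322 + 0.506922)/(1 + 0.322×0.506922) = 0.828922/1.16323 = 0.7126

u ≈ 0.7126c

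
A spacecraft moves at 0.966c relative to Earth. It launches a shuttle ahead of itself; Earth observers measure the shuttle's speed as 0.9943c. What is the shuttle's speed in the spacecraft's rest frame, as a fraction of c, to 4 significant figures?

Inverse velocity addition: u' = (u − v)/(1 − uv/c²)
= (0.9943 − 0.966)/(1 − 0.9943×0.966) = 0.02830/0.0395062 = 0.7163

u' ≈ 0.7163c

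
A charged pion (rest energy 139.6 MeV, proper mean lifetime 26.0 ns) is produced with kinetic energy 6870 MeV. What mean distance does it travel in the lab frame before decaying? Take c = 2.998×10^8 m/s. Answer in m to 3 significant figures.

γ = 1 + K/(m₀c²) = 1 + 6870/139.6 = 50.212
β = √(1 − 1/γ²) = 0.99980
Dilated lifetime: γτ₀ = 50.212 × 26.0 ns = 1305.5 ns
d = βc·γτ₀ = 0.99980 × (2.998×10^8 m/s) × 1.3055×10^-6 s = 391 m

d ≈ 391 m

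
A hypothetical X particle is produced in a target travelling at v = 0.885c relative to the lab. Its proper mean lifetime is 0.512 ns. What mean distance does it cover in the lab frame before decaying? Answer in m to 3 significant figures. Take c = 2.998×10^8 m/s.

d ≈ 0.292 m

γ = 1/√(1 − 0.885²) = 2.1478
Dilated lifetime: Δt = γτ₀ = 2.1478 × 0.512 ns = 1.0997 ns
d = vΔt = 0.885c × 1.0997 ns = 2.6532×10^8 m/s × 1.0997×10^-9 s = 0.292 m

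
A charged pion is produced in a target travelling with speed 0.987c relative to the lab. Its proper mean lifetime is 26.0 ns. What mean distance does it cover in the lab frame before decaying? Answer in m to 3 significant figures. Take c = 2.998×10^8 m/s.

d ≈ 47.9 m

γ = 1/√(1 − 0.987²) = 6.2220
Dilated lifetime: Δt = γτ₀ = 6.2220 × 26.0 ns = 161.77 ns
d = vΔt = 0.987c × 161.77 ns = 2.9590×10^8 m/s × 1.6177×10^-7 s = 47.9 m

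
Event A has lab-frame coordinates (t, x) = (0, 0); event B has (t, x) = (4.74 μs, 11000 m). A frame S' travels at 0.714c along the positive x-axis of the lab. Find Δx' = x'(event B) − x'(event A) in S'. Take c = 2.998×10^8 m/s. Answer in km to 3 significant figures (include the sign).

Δx' ≈ 14.3 km

γ = 1/√(1 − 0.714²) = 1.4283
Δx' = γ(Δx − vΔt) = 1.4283 × (11000 m − 0.714×(2.998×10^8 m/s)×4.74×10^-6 s)
= 1.4283 × (9985.4 m) = 14.3 km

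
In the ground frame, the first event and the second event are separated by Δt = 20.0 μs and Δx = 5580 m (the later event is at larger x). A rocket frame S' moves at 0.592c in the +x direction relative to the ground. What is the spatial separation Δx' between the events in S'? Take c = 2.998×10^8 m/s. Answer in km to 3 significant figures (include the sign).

γ = 1/√(1 − 0.592²) = 1.2408
Δx' = γ(Δx − vΔt) = 1.2408 × (5580 m − 0.592×(2.998×10^8 m/s)×20.0×10^-6 s)
= 1.2408 × (2030.4 m) = 2.52 km

Δx' ≈ 2.52 km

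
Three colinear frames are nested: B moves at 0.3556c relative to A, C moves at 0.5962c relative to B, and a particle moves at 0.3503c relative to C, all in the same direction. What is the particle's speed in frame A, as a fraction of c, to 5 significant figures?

Compose boost 2: (0.5962 + 0.3556)/(1 + 0.5962×0.3556) = 0.95180/1.212009 = 0.7853079
Compose boost 3: (0.3503 + 0.7853079)/(1 + 0.3503×0.7853079) = 1.135608/1.275093 = 0.89061

u ≈ 0.89061c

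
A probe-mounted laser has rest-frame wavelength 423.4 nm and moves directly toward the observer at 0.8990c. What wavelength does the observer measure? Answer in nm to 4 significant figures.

λ_obs ≈ 97.64 nm

Relativistic Doppler: λ_obs = λ_src √((1−β)/(1+β))
= 423.4 × √(0.101000/1.89900) = 423.4 × 0.230621 = 97.64 nm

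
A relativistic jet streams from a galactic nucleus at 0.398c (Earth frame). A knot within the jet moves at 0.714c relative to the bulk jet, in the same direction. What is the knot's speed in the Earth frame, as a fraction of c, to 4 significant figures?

Relativistic velocity addition: u = (u' + v)/(1 + u'v/c²)
= (0.714 + 0.398)/(1 + 0.714×0.398) = 1.112/1.28417 = 0.8659

u ≈ 0.8659c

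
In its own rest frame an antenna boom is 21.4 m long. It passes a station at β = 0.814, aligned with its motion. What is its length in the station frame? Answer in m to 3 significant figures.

L ≈ 12.4 m

γ = 1/√(1 − 0.814²) = 1.7216
Length contraction: L = L₀/γ = 21.4/1.7216 = 12.4 m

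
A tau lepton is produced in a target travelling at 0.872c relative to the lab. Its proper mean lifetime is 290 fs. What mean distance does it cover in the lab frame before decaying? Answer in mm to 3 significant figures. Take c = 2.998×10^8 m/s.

γ = 1/√(1 − 0.872²) = 2.0429
Dilated lifetime: Δt = γτ₀ = 2.0429 × 290 fs = 592.43 fs
d = vΔt = 0.872c × 592.43 fs = 2.6143×10^8 m/s × 5.9243×10^-13 s = 0.155 mm

d ≈ 0.155 mm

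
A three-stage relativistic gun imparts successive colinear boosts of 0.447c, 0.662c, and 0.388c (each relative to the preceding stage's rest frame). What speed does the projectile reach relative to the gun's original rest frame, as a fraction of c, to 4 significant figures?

u ≈ 0.9337c

Compose boost 2: (0.662 + 0.447)/(1 + 0.662×0.447) = 1.109/1.29591 = 0.855767
Compose boost 3: (0.388 + 0.855767)/(1 + 0.388×0.855767) = 1.24377/1.33204 = 0.9337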